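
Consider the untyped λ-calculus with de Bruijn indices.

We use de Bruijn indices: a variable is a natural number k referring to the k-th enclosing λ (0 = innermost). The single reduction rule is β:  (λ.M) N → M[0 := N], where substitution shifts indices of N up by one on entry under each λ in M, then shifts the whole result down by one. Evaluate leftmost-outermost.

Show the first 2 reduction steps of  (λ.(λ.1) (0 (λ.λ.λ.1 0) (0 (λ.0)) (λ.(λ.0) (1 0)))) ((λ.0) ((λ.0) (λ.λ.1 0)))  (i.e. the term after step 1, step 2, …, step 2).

  start: (λ.(λ.1) (0 (λ.λ.λ.1 0) (0 (λ.0)) (λ.(λ.0) (1 0)))) ((λ.0) ((λ.0) (λ.λ.1 0)))
  step 1: (λ.(λ.0) ((λ.0) (λ.λ.1 0))) ((λ.0) ((λ.0) (λ.λ.1 0)) (λ.λ.λ.1 0) ((λ.0) ((λ.0) (λ.λ.1 0)) (λ.0)) (λ.(λ.0) ((λ.0) ((λ.0) (λ.λ.1 0)) 0)))
  step 2: (λ.0) ((λ.0) (λ.λ.1 0))

Answer: after 2 steps: (λ.0) ((λ.0) (λ.λ.1 0))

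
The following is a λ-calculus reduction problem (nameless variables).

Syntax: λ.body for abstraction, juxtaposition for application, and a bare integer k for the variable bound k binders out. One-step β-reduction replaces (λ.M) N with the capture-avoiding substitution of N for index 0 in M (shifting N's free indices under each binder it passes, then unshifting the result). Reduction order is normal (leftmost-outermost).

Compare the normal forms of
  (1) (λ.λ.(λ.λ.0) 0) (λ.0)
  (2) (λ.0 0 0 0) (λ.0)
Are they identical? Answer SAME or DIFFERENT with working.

Term A:
  start: (λ.λ.(λ.λ.0) 0) (λ.0)
  [1] λ.(λ.λ.0) 0
  [2] λ.λ.0

Term B:
  start: (λ.0 0 0 0) (λ.0)
  [1] (λ.0) (λ.0) (λ.0) (λ.0)
  [2] (λ.0) (λ.0) (λ.0)
  [3] (λ.0) (λ.0)
  [4] λ.0

Answer: DIFFERENT — A ⇓ λ.λ.0, B ⇓ λ.0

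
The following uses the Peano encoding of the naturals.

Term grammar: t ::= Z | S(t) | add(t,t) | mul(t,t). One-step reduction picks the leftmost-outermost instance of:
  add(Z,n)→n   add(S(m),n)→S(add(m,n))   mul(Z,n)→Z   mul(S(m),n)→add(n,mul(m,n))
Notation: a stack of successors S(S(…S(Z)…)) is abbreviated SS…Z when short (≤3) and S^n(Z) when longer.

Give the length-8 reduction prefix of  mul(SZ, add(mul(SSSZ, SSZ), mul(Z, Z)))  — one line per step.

Answer: after 8 steps: S(S(add(add(add(Z, mul(SSZ, SSZ)), mul(Z, Z)), mul(Z, add(mul(SSSZ, SSZ), mul(Z, Z))))))

Derivation:
  start: mul(SZ, add(mul(SSSZ, SSZ), mul(Z, Z)))
  →1  add(add(mul(SSSZ, SSZ), mul(Z, Z)), mul(Z, add(mul(SSSZ, SSZ), mul(Z, Z))))
  →2  add(add(add(SSZ, mul(SSZ, SSZ)), mul(Z, Z)), mul(Z, add(mul(SSSZ, SSZ), mul(Z, Z))))
  →3  add(add(S(add(SZ, mul(SSZ, SSZ))), mul(Z, Z)), mul(Z, add(mul(SSSZ, SSZ), mul(Z, Z))))
  →4  add(S(add(add(SZ, mul(SSZ, SSZ)), mul(Z, Z))), mul(Z, add(mul(SSSZ, SSZ), mul(Z, Z))))
  →5  S(add(add(add(SZ, mul(SSZ, SSZ)), mul(Z, Z)), mul(Z, add(mul(SSSZ, SSZ), mul(Z, Z)))))
  →6  S(add(add(S(add(Z, mul(SSZ, SSZ))), mul(Z, Z)), mul(Z, add(mul(SSSZ, SSZ), mul(Z, Z)))))
  →7  S(add(S(add(add(Z, mul(SSZ, SSZ)), mul(Z, Z))), mul(Z, add(mul(SSSZ, SSZ), mul(Z, Z)))))
  →8  S(S(add(add(add(Z, mul(SSZ, SSZ)), mul(Z, Z)), mul(Z, add(mul(SSSZ, SSZ), mul(Z, Z))))))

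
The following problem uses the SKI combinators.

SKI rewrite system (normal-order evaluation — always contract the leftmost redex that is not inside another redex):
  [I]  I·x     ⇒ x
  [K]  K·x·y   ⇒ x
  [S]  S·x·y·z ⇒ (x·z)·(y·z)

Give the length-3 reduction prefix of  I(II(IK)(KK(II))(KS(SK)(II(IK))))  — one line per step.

Answer: after 3 steps: IK(KK(II))(KS(SK)(II(IK)))

Derivation:
  start: I(II(IK)(KK(II))(KS(SK)(II(IK))))
  [1] II(IK)(KK(II))(KS(SK)(II(IK)))
  [2] I(IK)(KK(II))(KS(SK)(II(IK)))
  [3] IK(KK(II))(KS(SK)(II(IK)))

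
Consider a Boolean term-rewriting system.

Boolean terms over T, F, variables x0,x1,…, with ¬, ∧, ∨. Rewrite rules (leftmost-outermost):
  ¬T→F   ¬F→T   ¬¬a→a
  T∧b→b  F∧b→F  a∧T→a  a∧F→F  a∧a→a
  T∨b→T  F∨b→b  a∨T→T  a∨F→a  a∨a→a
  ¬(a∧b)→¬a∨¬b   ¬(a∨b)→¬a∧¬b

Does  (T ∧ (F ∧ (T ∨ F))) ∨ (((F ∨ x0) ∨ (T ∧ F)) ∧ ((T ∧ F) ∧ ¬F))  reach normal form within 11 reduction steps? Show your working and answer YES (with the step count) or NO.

Answer: YES — reaches normal form F in 9 ≤ 11 steps

Derivation:
  start: (T ∧ (F ∧ (T ∨ F))) ∨ (((F ∨ x0) ∨ (T ∧ F)) ∧ ((T ∧ F) ∧ ¬F))
  [1] (F ∧ (T ∨ F)) ∨ (((F ∨ x0) ∨ (T ∧ F)) ∧ ((T ∧ F) ∧ ¬F))
  [2] F ∨ (((F ∨ x0) ∨ (T ∧ F)) ∧ ((T ∧ F) ∧ ¬F))
  [3] ((F ∨ x0) ∨ (T ∧ F)) ∧ ((T ∧ F) ∧ ¬F)
  [4] (x0 ∨ (T ∧ F)) ∧ ((T ∧ F) ∧ ¬F)
  [5] (x0 ∨ F) ∧ ((T ∧ F) ∧ ¬F)
  [6] x0 ∧ ((T ∧ F) ∧ ¬F)
  [7] x0 ∧ (F ∧ ¬F)
  [8] x0 ∧ F
  [9] F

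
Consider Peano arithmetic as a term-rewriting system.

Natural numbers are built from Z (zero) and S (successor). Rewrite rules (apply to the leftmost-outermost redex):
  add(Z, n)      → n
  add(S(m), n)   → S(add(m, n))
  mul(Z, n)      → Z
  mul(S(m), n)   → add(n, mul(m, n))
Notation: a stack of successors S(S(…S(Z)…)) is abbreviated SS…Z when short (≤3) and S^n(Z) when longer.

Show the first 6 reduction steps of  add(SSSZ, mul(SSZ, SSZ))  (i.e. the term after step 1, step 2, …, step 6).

  start: add(SSSZ, mul(SSZ, SSZ))
  [1] S(add(SSZ, mul(SSZ, SSZ)))
  [2] S(S(add(SZ, mul(SSZ, SSZ))))
  [3] S(S(S(add(Z, mul(SSZ, SSZ)))))
  [4] S(S(S(mul(SSZ, SSZ))))
  [5] S(S(S(add(SSZ, mul(SZ, SSZ)))))
  [6] S(S(S(S(add(SZ, mul(SZ, SSZ))))))

Answer: after 6 steps: S(S(S(S(add(SZ, mul(SZ, SSZ))))))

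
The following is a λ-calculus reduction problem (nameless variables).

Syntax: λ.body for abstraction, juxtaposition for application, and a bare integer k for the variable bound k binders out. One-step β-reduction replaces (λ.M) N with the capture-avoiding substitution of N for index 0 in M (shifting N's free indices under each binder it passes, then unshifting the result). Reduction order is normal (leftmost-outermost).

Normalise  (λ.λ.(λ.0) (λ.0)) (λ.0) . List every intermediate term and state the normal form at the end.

  start: (λ.λ.(λ.0) (λ.0)) (λ.0)
  →1  λ.(λ.0) (λ.0)
  →2  λ.λ.0

Answer: normal form = λ.λ.0  (in 2 steps)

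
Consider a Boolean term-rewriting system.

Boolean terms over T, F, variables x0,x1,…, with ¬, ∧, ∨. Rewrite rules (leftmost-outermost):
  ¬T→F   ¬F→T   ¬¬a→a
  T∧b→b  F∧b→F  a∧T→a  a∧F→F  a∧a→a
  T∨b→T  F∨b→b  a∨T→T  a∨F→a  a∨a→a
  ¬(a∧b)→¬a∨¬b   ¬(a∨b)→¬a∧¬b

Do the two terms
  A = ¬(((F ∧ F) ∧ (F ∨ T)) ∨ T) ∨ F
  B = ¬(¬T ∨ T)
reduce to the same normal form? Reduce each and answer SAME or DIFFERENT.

Term A:
  start: ¬(((F ∧ F) ∧ (F ∨ T)) ∨ T) ∨ F
  step 1: ¬(((F ∧ F) ∧ (F ∨ T)) ∨ T)
  step 2: ¬((F ∧ F) ∧ (F ∨ T)) ∧ ¬T
  step 3: (¬(F ∧ F) ∨ ¬(F ∨ T)) ∧ ¬T
  step 4: ((¬F ∨ ¬F) ∨ ¬(F ∨ T)) ∧ ¬T
  step 5: (¬F ∨ ¬(F ∨ T)) ∧ ¬T
  step 6: (T ∨ ¬(F ∨ T)) ∧ ¬T
  step 7: T ∧ ¬T
  step 8: ¬T
  step 9: F

Term B:
  start: ¬(¬T ∨ T)
  step 1: ¬¬T ∧ ¬T
  step 2: T ∧ ¬T
  step 3: ¬T
  step 4: F

Answer: SAME — A ⇓ F, B ⇓ F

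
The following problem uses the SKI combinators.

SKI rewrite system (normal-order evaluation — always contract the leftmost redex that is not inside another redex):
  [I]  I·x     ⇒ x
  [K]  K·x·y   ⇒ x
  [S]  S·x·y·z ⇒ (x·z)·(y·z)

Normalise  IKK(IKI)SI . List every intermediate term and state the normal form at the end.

Answer: normal form = S  (in 3 steps)

Reduction:
  start: IKK(IKI)SI
  step 1: KK(IKI)SI
  step 2: KSI
  step 3: S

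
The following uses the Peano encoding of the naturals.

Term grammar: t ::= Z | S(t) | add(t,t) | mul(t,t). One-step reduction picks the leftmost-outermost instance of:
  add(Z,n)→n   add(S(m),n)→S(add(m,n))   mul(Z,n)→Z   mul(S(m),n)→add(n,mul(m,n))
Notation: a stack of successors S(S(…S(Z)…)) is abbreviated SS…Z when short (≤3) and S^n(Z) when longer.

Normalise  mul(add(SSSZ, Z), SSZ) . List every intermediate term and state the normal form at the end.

Answer: normal form = S^6(Z)  (in 17 steps)

Working:
  start: mul(add(SSSZ, Z), SSZ)
  →1  mul(S(add(SSZ, Z)), SSZ)
  →2  add(SSZ, mul(add(SSZ, Z), SSZ))
  →3  S(add(SZ, mul(add(SSZ, Z), SSZ)))
  →4  S(S(add(Z, mul(add(SSZ, Z), SSZ))))
  →5  S(S(mul(add(SSZ, Z), SSZ)))
  →6  S(S(mul(S(add(SZ, Z)), SSZ)))
  →7  S(S(add(SSZ, mul(add(SZ, Z), SSZ))))
  →8  S(S(S(add(SZ, mul(add(SZ, Z), SSZ)))))
  →9  S(S(S(S(add(Z, mul(add(SZ, Z), SSZ))))))
  →10  S(S(S(S(mul(add(SZ, Z), SSZ)))))
  →11  S(S(S(S(mul(S(add(Z, Z)), SSZ)))))
  →12  S(S(S(S(add(SSZ, mul(add(Z, Z), SSZ))))))
  →13  S(S(S(S(S(add(SZ, mul(add(Z, Z), SSZ)))))))
  →14  S(S(S(S(S(S(add(Z, mul(add(Z, Z), SSZ))))))))
  →15  S(S(S(S(S(S(mul(add(Z, Z), SSZ)))))))
  →16  S(S(S(S(S(S(mul(Z, SSZ)))))))
  →17  S^6(Z)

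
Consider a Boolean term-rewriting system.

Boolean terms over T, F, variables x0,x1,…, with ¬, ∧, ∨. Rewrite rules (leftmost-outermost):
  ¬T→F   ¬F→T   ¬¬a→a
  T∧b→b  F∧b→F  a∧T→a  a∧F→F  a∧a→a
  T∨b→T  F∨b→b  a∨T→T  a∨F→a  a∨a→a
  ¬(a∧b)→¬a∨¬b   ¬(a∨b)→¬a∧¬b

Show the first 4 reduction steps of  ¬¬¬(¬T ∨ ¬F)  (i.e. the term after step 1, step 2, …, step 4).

Answer: after 4 steps: ¬¬F

Reduction:
  start: ¬¬¬(¬T ∨ ¬F)
  step 1: ¬(¬T ∨ ¬F)
  step 2: ¬¬T ∧ ¬¬F
  step 3: T ∧ ¬¬F
  step 4: ¬¬F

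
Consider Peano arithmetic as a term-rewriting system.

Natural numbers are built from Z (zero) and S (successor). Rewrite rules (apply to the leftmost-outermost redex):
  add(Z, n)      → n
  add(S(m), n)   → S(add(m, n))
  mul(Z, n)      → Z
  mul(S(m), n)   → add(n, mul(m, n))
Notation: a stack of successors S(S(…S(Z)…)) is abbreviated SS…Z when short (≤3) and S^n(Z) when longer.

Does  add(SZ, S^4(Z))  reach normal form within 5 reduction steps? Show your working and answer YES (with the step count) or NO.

  start: add(SZ, S^4(Z))
  [1] S(add(Z, S^4(Z)))
  [2] S^5(Z)

Answer: YES — reaches normal form S^5(Z) in 2 ≤ 5 steps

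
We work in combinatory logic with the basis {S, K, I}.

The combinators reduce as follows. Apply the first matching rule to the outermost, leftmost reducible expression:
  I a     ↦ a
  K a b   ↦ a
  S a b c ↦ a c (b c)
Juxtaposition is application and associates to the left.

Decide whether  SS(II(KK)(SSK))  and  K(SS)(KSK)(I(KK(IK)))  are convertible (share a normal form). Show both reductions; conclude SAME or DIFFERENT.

Answer: SAME — A ⇓ SSK, B ⇓ SSK

Working:
Term A:
  start: SS(II(KK)(SSK))
  [1] SS(I(KK)(SSK))
  [2] SS(KK(SSK))
  [3] SSK

Term B:
  start: K(SS)(KSK)(I(KK(IK)))
  [1] SS(I(KK(IK)))
  [2] SS(KK(IK))
  [3] SSK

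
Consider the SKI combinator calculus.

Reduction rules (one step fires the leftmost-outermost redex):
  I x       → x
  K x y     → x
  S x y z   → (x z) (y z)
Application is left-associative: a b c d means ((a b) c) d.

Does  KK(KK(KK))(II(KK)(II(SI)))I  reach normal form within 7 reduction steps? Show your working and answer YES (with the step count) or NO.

Answer: YES — reaches normal form K in 5 ≤ 7 steps

Derivation:
  start: KK(KK(KK))(II(KK)(II(SI)))I
  step 1: K(II(KK)(II(SI)))I
  step 2: II(KK)(II(SI))
  step 3: I(KK)(II(SI))
  step 4: KK(II(SI))
  step 5: K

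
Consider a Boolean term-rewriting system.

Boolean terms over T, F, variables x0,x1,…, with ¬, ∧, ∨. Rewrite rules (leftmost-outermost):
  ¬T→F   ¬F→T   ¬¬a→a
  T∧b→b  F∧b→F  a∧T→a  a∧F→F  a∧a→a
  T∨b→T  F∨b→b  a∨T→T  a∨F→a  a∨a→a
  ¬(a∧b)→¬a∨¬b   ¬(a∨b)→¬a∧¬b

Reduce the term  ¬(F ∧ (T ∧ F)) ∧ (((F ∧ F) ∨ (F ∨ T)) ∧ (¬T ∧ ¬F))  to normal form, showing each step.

Answer: normal form = F  (in 10 steps)

Working:
  start: ¬(F ∧ (T ∧ F)) ∧ (((F ∧ F) ∨ (F ∨ T)) ∧ (¬T ∧ ¬F))
  [1] (¬F ∨ ¬(T ∧ F)) ∧ (((F ∧ F) ∨ (F ∨ T)) ∧ (¬T ∧ ¬F))
  [2] (T ∨ ¬(T ∧ F)) ∧ (((F ∧ F) ∨ (F ∨ T)) ∧ (¬T ∧ ¬F))
  [3] T ∧ (((F ∧ F) ∨ (F ∨ T)) ∧ (¬T ∧ ¬F))
  [4] ((F ∧ F) ∨ (F ∨ T)) ∧ (¬T ∧ ¬F)
  [5] (F ∨ (F ∨ T)) ∧ (¬T ∧ ¬F)
  [6] (F ∨ T) ∧ (¬T ∧ ¬F)
  [7] T ∧ (¬T ∧ ¬F)
  [8] ¬T ∧ ¬F
  [9] F ∧ ¬F
  [10] F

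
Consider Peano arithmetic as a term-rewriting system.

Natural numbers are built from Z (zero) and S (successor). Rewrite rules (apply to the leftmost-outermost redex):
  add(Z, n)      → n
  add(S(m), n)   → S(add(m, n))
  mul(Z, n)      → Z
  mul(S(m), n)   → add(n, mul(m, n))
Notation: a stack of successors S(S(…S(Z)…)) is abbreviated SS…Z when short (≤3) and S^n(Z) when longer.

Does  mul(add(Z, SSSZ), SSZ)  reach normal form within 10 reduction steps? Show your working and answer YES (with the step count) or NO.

  start: mul(add(Z, SSSZ), SSZ)
  step 1: mul(SSSZ, SSZ)
  step 2: add(SSZ, mul(SSZ, SSZ))
  step 3: S(add(SZ, mul(SSZ, SSZ)))
  step 4: S(S(add(Z, mul(SSZ, SSZ))))
  step 5: S(S(mul(SSZ, SSZ)))
  step 6: S(S(add(SSZ, mul(SZ, SSZ))))
  step 7: S(S(S(add(SZ, mul(SZ, SSZ)))))
  step 8: S(S(S(S(add(Z, mul(SZ, SSZ))))))
  step 9: S(S(S(S(mul(SZ, SSZ)))))
  step 10: S(S(S(S(add(SSZ, mul(Z, SSZ))))))

Answer: NO — after 10 steps the term is S(S(S(S(add(SSZ, mul(Z, SSZ)))))), not yet normal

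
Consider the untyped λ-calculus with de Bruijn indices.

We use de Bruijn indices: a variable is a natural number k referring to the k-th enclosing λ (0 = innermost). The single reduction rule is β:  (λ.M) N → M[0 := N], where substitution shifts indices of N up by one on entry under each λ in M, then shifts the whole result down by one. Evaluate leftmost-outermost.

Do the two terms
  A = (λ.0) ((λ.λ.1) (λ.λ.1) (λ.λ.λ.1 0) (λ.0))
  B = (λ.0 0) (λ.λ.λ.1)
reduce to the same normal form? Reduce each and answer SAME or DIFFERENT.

Answer: DIFFERENT — A ⇓ λ.λ.0, B ⇓ λ.λ.1

Reduction:
Term A:
  start: (λ.0) ((λ.λ.1) (λ.λ.1) (λ.λ.λ.1 0) (λ.0))
  [1] (λ.λ.1) (λ.λ.1) (λ.λ.λ.1 0) (λ.0)
  [2] (λ.λ.λ.1) (λ.λ.λ.1 0) (λ.0)
  [3] (λ.λ.1) (λ.0)
  [4] λ.λ.0

Term B:
  start: (λ.0 0) (λ.λ.λ.1)
  [1] (λ.λ.λ.1) (λ.λ.λ.1)
  [2] λ.λ.1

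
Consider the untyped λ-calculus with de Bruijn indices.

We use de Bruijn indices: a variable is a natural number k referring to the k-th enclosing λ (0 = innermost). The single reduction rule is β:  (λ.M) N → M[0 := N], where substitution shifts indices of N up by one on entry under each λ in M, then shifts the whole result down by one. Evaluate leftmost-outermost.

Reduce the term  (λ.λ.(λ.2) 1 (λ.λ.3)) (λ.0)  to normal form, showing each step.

Answer: normal form = λ.λ.λ.λ.0  (in 3 steps)

Derivation:
  start: (λ.λ.(λ.2) 1 (λ.λ.3)) (λ.0)
  [1] λ.(λ.λ.0) (λ.0) (λ.λ.λ.0)
  [2] λ.(λ.0) (λ.λ.λ.0)
  [3] λ.λ.λ.λ.0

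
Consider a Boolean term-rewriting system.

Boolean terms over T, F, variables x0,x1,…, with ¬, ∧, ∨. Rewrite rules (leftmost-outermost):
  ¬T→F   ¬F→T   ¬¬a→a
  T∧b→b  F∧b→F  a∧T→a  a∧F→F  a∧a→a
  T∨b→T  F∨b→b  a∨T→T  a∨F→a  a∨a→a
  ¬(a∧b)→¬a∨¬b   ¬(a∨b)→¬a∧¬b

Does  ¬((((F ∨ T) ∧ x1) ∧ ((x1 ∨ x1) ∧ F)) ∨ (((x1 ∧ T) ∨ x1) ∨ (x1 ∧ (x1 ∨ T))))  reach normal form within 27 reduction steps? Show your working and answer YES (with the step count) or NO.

Answer: YES — reaches normal form ¬x1 in 27 ≤ 27 steps

Derivation:
  start: ¬((((F ∨ T) ∧ x1) ∧ ((x1 ∨ x1) ∧ F)) ∨ (((x1 ∧ T) ∨ x1) ∨ (x1 ∧ (x1 ∨ T))))
  [1] ¬(((F ∨ T) ∧ x1) ∧ ((x1 ∨ x1) ∧ F)) ∧ ¬(((x1 ∧ T) ∨ x1) ∨ (x1 ∧ (x1 ∨ T)))
  [2] (¬((F ∨ T) ∧ x1) ∨ ¬((x1 ∨ x1) ∧ F)) ∧ ¬(((x1 ∧ T) ∨ x1) ∨ (x1 ∧ (x1 ∨ T)))
  [3] ((¬(F ∨ T) ∨ ¬x1) ∨ ¬((x1 ∨ x1) ∧ F)) ∧ ¬(((x1 ∧ T) ∨ x1) ∨ (x1 ∧ (x1 ∨ T)))
  [4] (((¬F ∧ ¬T) ∨ ¬x1) ∨ ¬((x1 ∨ x1) ∧ F)) ∧ ¬(((x1 ∧ T) ∨ x1) ∨ (x1 ∧ (x1 ∨ T)))
  [5] (((T ∧ ¬T) ∨ ¬x1) ∨ ¬((x1 ∨ x1) ∧ F)) ∧ ¬(((x1 ∧ T) ∨ x1) ∨ (x1 ∧ (x1 ∨ T)))
  [6] ((¬T ∨ ¬x1) ∨ ¬((x1 ∨ x1) ∧ F)) ∧ ¬(((x1 ∧ T) ∨ x1) ∨ (x1 ∧ (x1 ∨ T)))
  [7] ((F ∨ ¬x1) ∨ ¬((x1 ∨ x1) ∧ F)) ∧ ¬(((x1 ∧ T) ∨ x1) ∨ (x1 ∧ (x1 ∨ T)))
  [8] (¬x1 ∨ ¬((x1 ∨ x1) ∧ F)) ∧ ¬(((x1 ∧ T) ∨ x1) ∨ (x1 ∧ (x1 ∨ T)))
  [9] (¬x1 ∨ (¬(x1 ∨ x1) ∨ ¬F)) ∧ ¬(((x1 ∧ T) ∨ x1) ∨ (x1 ∧ (x1 ∨ T)))
  [10] (¬x1 ∨ ((¬x1 ∧ ¬x1) ∨ ¬F)) ∧ ¬(((x1 ∧ T) ∨ x1) ∨ (x1 ∧ (x1 ∨ T)))
  [11] (¬x1 ∨ (¬x1 ∨ ¬F)) ∧ ¬(((x1 ∧ T) ∨ x1) ∨ (x1 ∧ (x1 ∨ T)))
  [12] (¬x1 ∨ (¬x1 ∨ T)) ∧ ¬(((x1 ∧ T) ∨ x1) ∨ (x1 ∧ (x1 ∨ T)))
  [13] (¬x1 ∨ T) ∧ ¬(((x1 ∧ T) ∨ x1) ∨ (x1 ∧ (x1 ∨ T)))
  [14] T ∧ ¬(((x1 ∧ T) ∨ x1) ∨ (x1 ∧ (x1 ∨ T)))
  [15] ¬(((x1 ∧ T) ∨ x1) ∨ (x1 ∧ (x1 ∨ T)))
  [16] ¬((x1 ∧ T) ∨ x1) ∧ ¬(x1 ∧ (x1 ∨ T))
  [17] (¬(x1 ∧ T) ∧ ¬x1) ∧ ¬(x1 ∧ (x1 ∨ T))
  [18] ((¬x1 ∨ ¬T) ∧ ¬x1) ∧ ¬(x1 ∧ (x1 ∨ T))
  [19] ((¬x1 ∨ F) ∧ ¬x1) ∧ ¬(x1 ∧ (x1 ∨ T))
  [20] (¬x1 ∧ ¬x1) ∧ ¬(x1 ∧ (x1 ∨ T))
  [21] ¬x1 ∧ ¬(x1 ∧ (x1 ∨ T))
  [22] ¬x1 ∧ (¬x1 ∨ ¬(x1 ∨ T))
  [23] ¬x1 ∧ (¬x1 ∨ (¬x1 ∧ ¬T))
  [24] ¬x1 ∧ (¬x1 ∨ (¬x1 ∧ F))
  [25] ¬x1 ∧ (¬x1 ∨ F)
  [26] ¬x1 ∧ ¬x1
  [27] ¬x1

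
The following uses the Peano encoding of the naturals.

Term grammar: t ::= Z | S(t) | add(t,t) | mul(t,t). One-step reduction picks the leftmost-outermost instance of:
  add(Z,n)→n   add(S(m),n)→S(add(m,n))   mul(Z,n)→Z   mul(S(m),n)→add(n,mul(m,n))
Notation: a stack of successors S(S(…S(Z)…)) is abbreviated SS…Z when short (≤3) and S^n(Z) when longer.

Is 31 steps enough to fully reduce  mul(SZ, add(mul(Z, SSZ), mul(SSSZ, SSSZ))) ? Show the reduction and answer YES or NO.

Answer: YES — reaches normal form S^9(Z) in 30 ≤ 31 steps

Derivation:
  start: mul(SZ, add(mul(Z, SSZ), mul(SSSZ, SSSZ)))
  [1] add(add(mul(Z, SSZ), mul(SSSZ, SSSZ)), mul(Z, add(mul(Z, SSZ), mul(SSSZ, SSSZ))))
  [2] add(add(Z, mul(SSSZ, SSSZ)), mul(Z, add(mul(Z, SSZ), mul(SSSZ, SSSZ))))
  [3] add(mul(SSSZ, SSSZ), mul(Z, add(mul(Z, SSZ), mul(SSSZ, SSSZ))))
  [4] add(add(SSSZ, mul(SSZ, SSSZ)), mul(Z, add(mul(Z, SSZ), mul(SSSZ, SSSZ))))
  [5] add(S(add(SSZ, mul(SSZ, SSSZ))), mul(Z, add(mul(Z, SSZ), mul(SSSZ, SSSZ))))
  [6] S(add(add(SSZ, mul(SSZ, SSSZ)), mul(Z, add(mul(Z, SSZ), mul(SSSZ, SSSZ)))))
  [7] S(add(S(add(SZ, mul(SSZ, SSSZ))), mul(Z, add(mul(Z, SSZ), mul(SSSZ, SSSZ)))))
  [8] S(S(add(add(SZ, mul(SSZ, SSSZ)), mul(Z, add(mul(Z, SSZ), mul(SSSZ, SSSZ))))))
  [9] S(S(add(S(add(Z, mul(SSZ, SSSZ))), mul(Z, add(mul(Z, SSZ), mul(SSSZ, SSSZ))))))
  [10] S(S(S(add(add(Z, mul(SSZ, SSSZ)), mul(Z, add(mul(Z, SSZ), mul(SSSZ, SSSZ)))))))
  [11] S(S(S(add(mul(SSZ, SSSZ), mul(Z, add(mul(Z, SSZ), mul(SSSZ, SSSZ)))))))
  [12] S(S(S(add(add(SSSZ, mul(SZ, SSSZ)), mul(Z, add(mul(Z, SSZ), mul(SSSZ, SSSZ)))))))
  [13] S(S(S(add(S(add(SSZ, mul(SZ, SSSZ))), mul(Z, add(mul(Z, SSZ), mul(SSSZ, SSSZ)))))))
  [14] S(S(S(S(add(add(SSZ, mul(SZ, SSSZ)), mul(Z, add(mul(Z, SSZ), mul(SSSZ, SSSZ))))))))
  [15] S(S(S(S(add(S(add(SZ, mul(SZ, SSSZ))), mul(Z, add(mul(Z, SSZ), mul(SSSZ, SSSZ))))))))
  [16] S(S(S(S(S(add(add(SZ, mul(SZ, SSSZ)), mul(Z, add(mul(Z, SSZ), mul(SSSZ, SSSZ)))))))))
  [17] S(S(S(S(S(add(S(add(Z, mul(SZ, SSSZ))), mul(Z, add(mul(Z, SSZ), mul(SSSZ, SSSZ)))))))))
  [18] S(S(S(S(S(S(add(add(Z, mul(SZ, SSSZ)), mul(Z, add(mul(Z, SSZ), mul(SSSZ, SSSZ))))))))))
  [19] S(S(S(S(S(S(add(mul(SZ, SSSZ), mul(Z, add(mul(Z, SSZ), mul(SSSZ, SSSZ))))))))))
  [20] S(S(S(S(S(S(add(add(SSSZ, mul(Z, SSSZ)), mul(Z, add(mul(Z, SSZ), mul(SSSZ, SSSZ))))))))))
  [21] S(S(S(S(S(S(add(S(add(SSZ, mul(Z, SSSZ))), mul(Z, add(mul(Z, SSZ), mul(SSSZ, SSSZ))))))))))
  [22] S(S(S(S(S(S(S(add(add(SSZ, mul(Z, SSSZ)), mul(Z, add(mul(Z, SSZ), mul(SSSZ, SSSZ)))))))))))
  [23] S(S(S(S(S(S(S(add(S(add(SZ, mul(Z, SSSZ))), mul(Z, add(mul(Z, SSZ), mul(SSSZ, SSSZ)))))))))))
  [24] S(S(S(S(S(S(S(S(add(add(SZ, mul(Z, SSSZ)), mul(Z, add(mul(Z, SSZ), mul(SSSZ, SSSZ))))))))))))
  [25] S(S(S(S(S(S(S(S(add(S(add(Z, mul(Z, SSSZ))), mul(Z, add(mul(Z, SSZ), mul(SSSZ, SSSZ))))))))))))
  [26] S(S(S(S(S(S(S(S(S(add(add(Z, mul(Z, SSSZ)), mul(Z, add(mul(Z, SSZ), mul(SSSZ, SSSZ)))))))))))))
  [27] S(S(S(S(S(S(S(S(S(add(mul(Z, SSSZ), mul(Z, add(mul(Z, SSZ), mul(SSSZ, SSSZ)))))))))))))
  [28] S(S(S(S(S(S(S(S(S(add(Z, mul(Z, add(mul(Z, SSZ), mul(SSSZ, SSSZ)))))))))))))
  [29] S(S(S(S(S(S(S(S(S(mul(Z, add(mul(Z, SSZ), mul(SSSZ, SSSZ))))))))))))
  [30] S^9(Z)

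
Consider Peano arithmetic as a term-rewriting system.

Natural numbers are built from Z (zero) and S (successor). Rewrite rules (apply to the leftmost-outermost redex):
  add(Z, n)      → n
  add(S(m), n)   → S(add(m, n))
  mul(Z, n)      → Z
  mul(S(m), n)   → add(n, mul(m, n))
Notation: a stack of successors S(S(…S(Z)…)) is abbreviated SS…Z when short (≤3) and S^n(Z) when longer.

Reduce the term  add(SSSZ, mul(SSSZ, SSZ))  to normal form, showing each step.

Answer: normal form = S^9(Z)  (in 17 steps)

Working:
  start: add(SSSZ, mul(SSSZ, SSZ))
  step 1: S(add(SSZ, mul(SSSZ, SSZ)))
  step 2: S(S(add(SZ, mul(SSSZ, SSZ))))
  step 3: S(S(S(add(Z, mul(SSSZ, SSZ)))))
  step 4: S(S(S(mul(SSSZ, SSZ))))
  step 5: S(S(S(add(SSZ, mul(SSZ, SSZ)))))
  step 6: S(S(S(S(add(SZ, mul(SSZ, SSZ))))))
  step 7: S(S(S(S(S(add(Z, mul(SSZ, SSZ)))))))
  step 8: S(S(S(S(S(mul(SSZ, SSZ))))))
  step 9: S(S(S(S(S(add(SSZ, mul(SZ, SSZ)))))))
  step 10: S(S(S(S(S(S(add(SZ, mul(SZ, SSZ))))))))
  step 11: S(S(S(S(S(S(S(add(Z, mul(SZ, SSZ)))))))))
  step 12: S(S(S(S(S(S(S(mul(SZ, SSZ))))))))
  step 13: S(S(S(S(S(S(S(add(SSZ, mul(Z, SSZ)))))))))
  step 14: S(S(S(S(S(S(S(S(add(SZ, mul(Z, SSZ))))))))))
  step 15: S(S(S(S(S(S(S(S(S(add(Z, mul(Z, SSZ)))))))))))
  step 16: S(S(S(S(S(S(S(S(S(mul(Z, SSZ))))))))))
  step 17: S^9(Z)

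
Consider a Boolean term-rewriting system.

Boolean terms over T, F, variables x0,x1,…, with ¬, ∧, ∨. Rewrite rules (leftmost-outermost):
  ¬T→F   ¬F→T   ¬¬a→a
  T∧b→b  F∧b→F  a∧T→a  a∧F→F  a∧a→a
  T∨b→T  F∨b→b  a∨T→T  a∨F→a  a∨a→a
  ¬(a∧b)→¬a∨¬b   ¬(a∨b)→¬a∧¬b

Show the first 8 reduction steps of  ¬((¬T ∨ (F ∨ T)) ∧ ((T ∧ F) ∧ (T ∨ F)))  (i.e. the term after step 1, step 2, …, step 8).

  start: ¬((¬T ∨ (F ∨ T)) ∧ ((T ∧ F) ∧ (T ∨ F)))
  →1  ¬(¬T ∨ (F ∨ T)) ∨ ¬((T ∧ F) ∧ (T ∨ F))
  →2  (¬¬T ∧ ¬(F ∨ T)) ∨ ¬((T ∧ F) ∧ (T ∨ F))
  →3  (T ∧ ¬(F ∨ T)) ∨ ¬((T ∧ F) ∧ (T ∨ F))
  →4  ¬(F ∨ T) ∨ ¬((T ∧ F) ∧ (T ∨ F))
  →5  (¬F ∧ ¬T) ∨ ¬((T ∧ F) ∧ (T ∨ F))
  →6  (T ∧ ¬T) ∨ ¬((T ∧ F) ∧ (T ∨ F))
  →7  ¬T ∨ ¬((T ∧ F) ∧ (T ∨ F))
  →8  F ∨ ¬((T ∧ F) ∧ (T ∨ F))

Answer: after 8 steps: F ∨ ¬((T ∧ F) ∧ (T ∨ F))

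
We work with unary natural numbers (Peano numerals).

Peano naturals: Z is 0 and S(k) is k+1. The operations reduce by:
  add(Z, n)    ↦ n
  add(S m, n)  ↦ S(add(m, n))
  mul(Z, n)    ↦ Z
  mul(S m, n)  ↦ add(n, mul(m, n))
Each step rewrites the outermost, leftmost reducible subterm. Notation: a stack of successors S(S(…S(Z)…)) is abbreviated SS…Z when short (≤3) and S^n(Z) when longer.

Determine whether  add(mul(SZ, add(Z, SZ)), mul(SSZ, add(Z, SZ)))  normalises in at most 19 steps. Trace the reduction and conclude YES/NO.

  start: add(mul(SZ, add(Z, SZ)), mul(SSZ, add(Z, SZ)))
  [1] add(add(add(Z, SZ), mul(Z, add(Z, SZ))), mul(SSZ, add(Z, SZ)))
  [2] add(add(SZ, mul(Z, add(Z, SZ))), mul(SSZ, add(Z, SZ)))
  [3] add(S(add(Z, mul(Z, add(Z, SZ)))), mul(SSZ, add(Z, SZ)))
  [4] S(add(add(Z, mul(Z, add(Z, SZ))), mul(SSZ, add(Z, SZ))))
  [5] S(add(mul(Z, add(Z, SZ)), mul(SSZ, add(Z, SZ))))
  [6] S(add(Z, mul(SSZ, add(Z, SZ))))
  [7] S(mul(SSZ, add(Z, SZ)))
  [8] S(add(add(Z, SZ), mul(SZ, add(Z, SZ))))
  [9] S(add(SZ, mul(SZ, add(Z, SZ))))
  [10] S(S(add(Z, mul(SZ, add(Z, SZ)))))
  [11] S(S(mul(SZ, add(Z, SZ))))
  [12] S(S(add(add(Z, SZ), mul(Z, add(Z, SZ)))))
  [13] S(S(add(SZ, mul(Z, add(Z, SZ)))))
  [14] S(S(S(add(Z, mul(Z, add(Z, SZ))))))
  [15] S(S(S(mul(Z, add(Z, SZ)))))
  [16] SSSZ

Answer: YES — reaches normal form SSSZ in 16 ≤ 19 steps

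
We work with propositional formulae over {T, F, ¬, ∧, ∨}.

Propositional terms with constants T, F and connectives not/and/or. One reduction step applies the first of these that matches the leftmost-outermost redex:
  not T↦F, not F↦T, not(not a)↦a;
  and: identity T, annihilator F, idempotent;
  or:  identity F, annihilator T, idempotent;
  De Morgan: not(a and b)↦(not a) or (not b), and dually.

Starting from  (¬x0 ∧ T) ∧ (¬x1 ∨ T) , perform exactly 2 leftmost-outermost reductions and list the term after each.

Answer: after 2 steps: ¬x0 ∧ T

Working:
  start: (¬x0 ∧ T) ∧ (¬x1 ∨ T)
  step 1: ¬x0 ∧ (¬x1 ∨ T)
  step 2: ¬x0 ∧ T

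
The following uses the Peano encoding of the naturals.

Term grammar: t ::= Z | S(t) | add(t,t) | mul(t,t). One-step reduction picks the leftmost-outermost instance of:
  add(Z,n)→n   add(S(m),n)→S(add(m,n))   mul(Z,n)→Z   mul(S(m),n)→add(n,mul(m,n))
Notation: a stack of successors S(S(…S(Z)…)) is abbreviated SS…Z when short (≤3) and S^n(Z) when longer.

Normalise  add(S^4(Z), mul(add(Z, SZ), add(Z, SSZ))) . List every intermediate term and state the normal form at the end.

Answer: normal form = S^6(Z)  (in 12 steps)

Derivation:
  start: add(S^4(Z), mul(add(Z, SZ), add(Z, SSZ)))
  [1] S(add(SSSZ, mul(add(Z, SZ), add(Z, SSZ))))
  [2] S(S(add(SSZ, mul(add(Z, SZ), add(Z, SSZ)))))
  [3] S(S(S(add(SZ, mul(add(Z, SZ), add(Z, SSZ))))))
  [4] S(S(S(S(add(Z, mul(add(Z, SZ), add(Z, SSZ)))))))
  [5] S(S(S(S(mul(add(Z, SZ), add(Z, SSZ))))))
  [6] S(S(S(S(mul(SZ, add(Z, SSZ))))))
  [7] S(S(S(S(add(add(Z, SSZ), mul(Z, add(Z, SSZ)))))))
  [8] S(S(S(S(add(SSZ, mul(Z, add(Z, SSZ)))))))
  [9] S(S(S(S(S(add(SZ, mul(Z, add(Z, SSZ))))))))
  [10] S(S(S(S(S(S(add(Z, mul(Z, add(Z, SSZ)))))))))
  [11] S(S(S(S(S(S(mul(Z, add(Z, SSZ))))))))
  [12] S^6(Z)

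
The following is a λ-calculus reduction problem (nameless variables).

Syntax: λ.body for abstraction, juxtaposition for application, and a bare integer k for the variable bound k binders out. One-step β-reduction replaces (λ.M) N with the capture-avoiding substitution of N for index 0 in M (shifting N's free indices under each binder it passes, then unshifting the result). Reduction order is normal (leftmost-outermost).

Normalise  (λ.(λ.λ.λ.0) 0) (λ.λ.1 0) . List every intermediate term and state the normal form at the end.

  start: (λ.(λ.λ.λ.0) 0) (λ.λ.1 0)
  step 1: (λ.λ.λ.0) (λ.λ.1 0)
  step 2: λ.λ.0

Answer: normal form = λ.λ.0  (in 2 steps)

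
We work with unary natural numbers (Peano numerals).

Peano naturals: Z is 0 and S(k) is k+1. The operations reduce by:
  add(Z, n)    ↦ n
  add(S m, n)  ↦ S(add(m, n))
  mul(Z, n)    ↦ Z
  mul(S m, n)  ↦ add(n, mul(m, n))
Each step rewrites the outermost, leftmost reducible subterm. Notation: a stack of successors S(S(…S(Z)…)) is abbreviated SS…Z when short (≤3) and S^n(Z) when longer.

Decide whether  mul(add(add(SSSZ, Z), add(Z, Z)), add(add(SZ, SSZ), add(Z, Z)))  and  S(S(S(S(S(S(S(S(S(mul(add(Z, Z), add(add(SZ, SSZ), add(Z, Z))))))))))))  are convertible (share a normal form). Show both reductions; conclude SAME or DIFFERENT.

Answer: SAME — A ⇓ S^9(Z), B ⇓ S^9(Z)

Derivation:
Term A:
  start: mul(add(add(SSSZ, Z), add(Z, Z)), add(add(SZ, SSZ), add(Z, Z)))
  [1] mul(add(S(add(SSZ, Z)), add(Z, Z)), add(add(SZ, SSZ), add(Z, Z)))
  [2] mul(S(add(add(SSZ, Z), add(Z, Z))), add(add(SZ, SSZ), add(Z, Z)))
  [3] add(add(add(SZ, SSZ), add(Z, Z)), mul(add(add(SSZ, Z), add(Z, Z)), add(add(SZ, SSZ), add(Z, Z))))
  [4] add(add(S(add(Z, SSZ)), add(Z, Z)), mul(add(add(SSZ, Z), add(Z, Z)), add(add(SZ, SSZ), add(Z, Z))))
  [5] add(S(add(add(Z, SSZ), add(Z, Z))), mul(add(add(SSZ, Z), add(Z, Z)), add(add(SZ, SSZ), add(Z, Z))))
  [6] S(add(add(add(Z, SSZ), add(Z, Z)), mul(add(add(SSZ, Z), add(Z, Z)), add(add(SZ, SSZ), add(Z, Z)))))
  [7] S(add(add(SSZ, add(Z, Z)), mul(add(add(SSZ, Z), add(Z, Z)), add(add(SZ, SSZ), add(Z, Z)))))
  [8] S(add(S(add(SZ, add(Z, Z))), mul(add(add(SSZ, Z), add(Z, Z)), add(add(SZ, SSZ), add(Z, Z)))))
  [9] S(S(add(add(SZ, add(Z, Z)), mul(add(add(SSZ, Z), add(Z, Z)), add(add(SZ, SSZ), add(Z, Z))))))
  [10] S(S(add(S(add(Z, add(Z, Z))), mul(add(add(SSZ, Z), add(Z, Z)), add(add(SZ, SSZ), add(Z, Z))))))
  [11] S(S(S(add(add(Z, add(Z, Z)), mul(add(add(SSZ, Z), add(Z, Z)), add(add(SZ, SSZ), add(Z, Z)))))))
  [12] S(S(S(add(add(Z, Z), mul(add(add(SSZ, Z), add(Z, Z)), add(add(SZ, SSZ), add(Z, Z)))))))
  [13] S(S(S(add(Z, mul(add(add(SSZ, Z), add(Z, Z)), add(add(SZ, SSZ), add(Z, Z)))))))
  [14] S(S(S(mul(add(add(SSZ, Z), add(Z, Z)), add(add(SZ, SSZ), add(Z, Z))))))
  [15] S(S(S(mul(add(S(add(SZ, Z)), add(Z, Z)), add(add(SZ, SSZ), add(Z, Z))))))
  [16] S(S(S(mul(S(add(add(SZ, Z), add(Z, Z))), add(add(SZ, SSZ), add(Z, Z))))))
  [17] S(S(S(add(add(add(SZ, SSZ), add(Z, Z)), mul(add(add(SZ, Z), add(Z, Z)), add(add(SZ, SSZ), add(Z, Z)))))))
  [18] S(S(S(add(add(S(add(Z, SSZ)), add(Z, Z)), mul(add(add(SZ, Z), add(Z, Z)), add(add(SZ, SSZ), add(Z, Z)))))))
  [19] S(S(S(add(S(add(add(Z, SSZ), add(Z, Z))), mul(add(add(SZ, Z), add(Z, Z)), add(add(SZ, SSZ), add(Z, Z)))))))
  [20] S(S(S(S(add(add(add(Z, SSZ), add(Z, Z)), mul(add(add(SZ, Z), add(Z, Z)), add(add(SZ, SSZ), add(Z, Z))))))))
  [21] S(S(S(S(add(add(SSZ, add(Z, Z)), mul(add(add(SZ, Z), add(Z, Z)), add(add(SZ, SSZ), add(Z, Z))))))))
  [22] S(S(S(S(add(S(add(SZ, add(Z, Z))), mul(add(add(SZ, Z), add(Z, Z)), add(add(SZ, SSZ), add(Z, Z))))))))
  [23] S(S(S(S(S(add(add(SZ, add(Z, Z)), mul(add(add(SZ, Z), add(Z, Z)), add(add(SZ, SSZ), add(Z, Z)))))))))
  [24] S(S(S(S(S(add(S(add(Z, add(Z, Z))), mul(add(add(SZ, Z), add(Z, Z)), add(add(SZ, SSZ), add(Z, Z)))))))))
  [25] S(S(S(S(S(S(add(add(Z, add(Z, Z)), mul(add(add(SZ, Z), add(Z, Z)), add(add(SZ, SSZ), add(Z, Z))))))))))
  [26] S(S(S(S(S(S(add(add(Z, Z), mul(add(add(SZ, Z), add(Z, Z)), add(add(SZ, SSZ), add(Z, Z))))))))))
  [27] S(S(S(S(S(S(add(Z, mul(add(add(SZ, Z), add(Z, Z)), add(add(SZ, SSZ), add(Z, Z))))))))))
  [28] S(S(S(S(S(S(mul(add(add(SZ, Z), add(Z, Z)), add(add(SZ, SSZ), add(Z, Z)))))))))
  [29] S(S(S(S(S(S(mul(add(S(add(Z, Z)), add(Z, Z)), add(add(SZ, SSZ), add(Z, Z)))))))))
  [30] S(S(S(S(S(S(mul(S(add(add(Z, Z), add(Z, Z))), add(add(SZ, SSZ), add(Z, Z)))))))))
  [31] S(S(S(S(S(S(add(add(add(SZ, SSZ), add(Z, Z)), mul(add(add(Z, Z), add(Z, Z)), add(add(SZ, SSZ), add(Z, Z))))))))))
  [32] S(S(S(S(S(S(add(add(S(add(Z, SSZ)), add(Z, Z)), mul(add(add(Z, Z), add(Z, Z)), add(add(SZ, SSZ), add(Z, Z))))))))))
  [33] S(S(S(S(S(S(add(S(add(add(Z, SSZ), add(Z, Z))), mul(add(add(Z, Z), add(Z, Z)), add(add(SZ, SSZ), add(Z, Z))))))))))
  [34] S(S(S(S(S(S(S(add(add(add(Z, SSZ), add(Z, Z)), mul(add(add(Z, Z), add(Z, Z)), add(add(SZ, SSZ), add(Z, Z)))))))))))
  [35] S(S(S(S(S(S(S(add(add(SSZ, add(Z, Z)), mul(add(add(Z, Z), add(Z, Z)), add(add(SZ, SSZ), add(Z, Z)))))))))))
  [36] S(S(S(S(S(S(S(add(S(add(SZ, add(Z, Z))), mul(add(add(Z, Z), add(Z, Z)), add(add(SZ, SSZ), add(Z, Z)))))))))))
  [37] S(S(S(S(S(S(S(S(add(add(SZ, add(Z, Z)), mul(add(add(Z, Z), add(Z, Z)), add(add(SZ, SSZ), add(Z, Z))))))))))))
  [38] S(S(S(S(S(S(S(S(add(S(add(Z, add(Z, Z))), mul(add(add(Z, Z), add(Z, Z)), add(add(SZ, SSZ), add(Z, Z))))))))))))
  [39] S(S(S(S(S(S(S(S(S(add(add(Z, add(Z, Z)), mul(add(add(Z, Z), add(Z, Z)), add(add(SZ, SSZ), add(Z, Z)))))))))))))
  [40] S(S(S(S(S(S(S(S(S(add(add(Z, Z), mul(add(add(Z, Z), add(Z, Z)), add(add(SZ, SSZ), add(Z, Z)))))))))))))
  [41] S(S(S(S(S(S(S(S(S(add(Z, mul(add(add(Z, Z), add(Z, Z)), add(add(SZ, SSZ), add(Z, Z)))))))))))))
  [42] S(S(S(S(S(S(S(S(S(mul(add(add(Z, Z), add(Z, Z)), add(add(SZ, SSZ), add(Z, Z))))))))))))
  [43] S(S(S(S(S(S(S(S(S(mul(add(Z, add(Z, Z)), add(add(SZ, SSZ), add(Z, Z))))))))))))
  [44] S(S(S(S(S(S(S(S(S(mul(add(Z, Z), add(add(SZ, SSZ), add(Z, Z))))))))))))
  [45] S(S(S(S(S(S(S(S(S(mul(Z, add(add(SZ, SSZ), add(Z, Z))))))))))))
  [46] S^9(Z)

Term B:
  start: S(S(S(S(S(S(S(S(S(mul(add(Z, Z), add(add(SZ, SSZ), add(Z, Z))))))))))))
  [1] S(S(S(S(S(S(S(S(S(mul(Z, add(add(SZ, SSZ), add(Z, Z))))))))))))
  [2] S^9(Z)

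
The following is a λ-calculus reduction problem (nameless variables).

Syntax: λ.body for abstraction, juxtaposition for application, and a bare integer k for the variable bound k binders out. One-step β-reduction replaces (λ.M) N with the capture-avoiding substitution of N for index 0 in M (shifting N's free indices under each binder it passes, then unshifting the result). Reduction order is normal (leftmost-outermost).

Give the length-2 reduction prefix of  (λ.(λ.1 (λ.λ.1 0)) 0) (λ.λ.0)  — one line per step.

Answer: after 2 steps: (λ.λ.0) (λ.λ.1 0)

Working:
  start: (λ.(λ.1 (λ.λ.1 0)) 0) (λ.λ.0)
  →1  (λ.(λ.λ.0) (λ.λ.1 0)) (λ.λ.0)
  →2  (λ.λ.0) (λ.λ.1 0)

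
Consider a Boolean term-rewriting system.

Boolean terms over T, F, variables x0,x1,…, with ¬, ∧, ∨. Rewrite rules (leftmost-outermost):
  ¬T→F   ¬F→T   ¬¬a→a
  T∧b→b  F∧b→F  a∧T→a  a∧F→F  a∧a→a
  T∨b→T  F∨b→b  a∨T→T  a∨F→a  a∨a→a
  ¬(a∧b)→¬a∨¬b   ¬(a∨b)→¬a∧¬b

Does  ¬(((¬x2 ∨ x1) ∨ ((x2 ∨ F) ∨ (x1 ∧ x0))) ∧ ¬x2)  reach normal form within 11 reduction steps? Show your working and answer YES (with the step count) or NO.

  start: ¬(((¬x2 ∨ x1) ∨ ((x2 ∨ F) ∨ (x1 ∧ x0))) ∧ ¬x2)
  [1] ¬((¬x2 ∨ x1) ∨ ((x2 ∨ F) ∨ (x1 ∧ x0))) ∨ ¬¬x2
  [2] (¬(¬x2 ∨ x1) ∧ ¬((x2 ∨ F) ∨ (x1 ∧ x0))) ∨ ¬¬x2
  [3] ((¬¬x2 ∧ ¬x1) ∧ ¬((x2 ∨ F) ∨ (x1 ∧ x0))) ∨ ¬¬x2
  [4] ((x2 ∧ ¬x1) ∧ ¬((x2 ∨ F) ∨ (x1 ∧ x0))) ∨ ¬¬x2
  [5] ((x2 ∧ ¬x1) ∧ (¬(x2 ∨ F) ∧ ¬(x1 ∧ x0))) ∨ ¬¬x2
  [6] ((x2 ∧ ¬x1) ∧ ((¬x2 ∧ ¬F) ∧ ¬(x1 ∧ x0))) ∨ ¬¬x2
  [7] ((x2 ∧ ¬x1) ∧ ((¬x2 ∧ T) ∧ ¬(x1 ∧ x0))) ∨ ¬¬x2
  [8] ((x2 ∧ ¬x1) ∧ (¬x2 ∧ ¬(x1 ∧ x0))) ∨ ¬¬x2
  [9] ((x2 ∧ ¬x1) ∧ (¬x2 ∧ (¬x1 ∨ ¬x0))) ∨ ¬¬x2
  [10] ((x2 ∧ ¬x1) ∧ (¬x2 ∧ (¬x1 ∨ ¬x0))) ∨ x2

Answer: YES — reaches normal form ((x2 ∧ ¬x1) ∧ (¬x2 ∧ (¬x1 ∨ ¬x0))) ∨ x2 in 10 ≤ 11 steps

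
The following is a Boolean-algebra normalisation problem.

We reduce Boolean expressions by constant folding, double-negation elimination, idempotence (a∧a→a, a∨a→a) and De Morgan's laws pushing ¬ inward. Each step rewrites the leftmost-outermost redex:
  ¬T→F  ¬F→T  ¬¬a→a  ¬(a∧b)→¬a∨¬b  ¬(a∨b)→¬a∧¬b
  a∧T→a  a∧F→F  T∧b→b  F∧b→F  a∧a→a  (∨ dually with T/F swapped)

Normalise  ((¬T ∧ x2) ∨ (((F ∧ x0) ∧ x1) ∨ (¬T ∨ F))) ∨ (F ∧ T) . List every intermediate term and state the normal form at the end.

Answer: normal form = F  (in 10 steps)

Working:
  start: ((¬T ∧ x2) ∨ (((F ∧ x0) ∧ x1) ∨ (¬T ∨ F))) ∨ (F ∧ T)
  →1  ((F ∧ x2) ∨ (((F ∧ x0) ∧ x1) ∨ (¬T ∨ F))) ∨ (F ∧ T)
  →2  (F ∨ (((F ∧ x0) ∧ x1) ∨ (¬T ∨ F))) ∨ (F ∧ T)
  →3  (((F ∧ x0) ∧ x1) ∨ (¬T ∨ F)) ∨ (F ∧ T)
  →4  ((F ∧ x1) ∨ (¬T ∨ F)) ∨ (F ∧ T)
  →5  (F ∨ (¬T ∨ F)) ∨ (F ∧ T)
  →6  (¬T ∨ F) ∨ (F ∧ T)
  →7  ¬T ∨ (F ∧ T)
  →8  F ∨ (F ∧ T)
  →9  F ∧ T
  →10  F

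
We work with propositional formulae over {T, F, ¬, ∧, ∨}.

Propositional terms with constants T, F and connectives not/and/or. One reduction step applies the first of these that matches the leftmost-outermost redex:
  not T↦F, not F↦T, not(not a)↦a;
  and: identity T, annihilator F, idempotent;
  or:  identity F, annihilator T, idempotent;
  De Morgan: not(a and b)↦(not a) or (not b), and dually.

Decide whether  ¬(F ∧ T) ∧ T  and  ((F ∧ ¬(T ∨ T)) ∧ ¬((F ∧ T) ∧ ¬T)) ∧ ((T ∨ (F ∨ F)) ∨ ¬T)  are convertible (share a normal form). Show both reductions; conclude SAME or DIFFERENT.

Answer: DIFFERENT — A ⇓ T, B ⇓ F

Working:
Term A:
  start: ¬(F ∧ T) ∧ T
  →1  ¬(F ∧ T)
  →2  ¬F ∨ ¬T
  →3  T ∨ ¬T
  →4  T

Term B:
  start: ((F ∧ ¬(T ∨ T)) ∧ ¬((F ∧ T) ∧ ¬T)) ∧ ((T ∨ (F ∨ F)) ∨ ¬T)
  →1  (F ∧ ¬((F ∧ T) ∧ ¬T)) ∧ ((T ∨ (F ∨ F)) ∨ ¬T)
  →2  F ∧ ((T ∨ (F ∨ F)) ∨ ¬T)
  →3  F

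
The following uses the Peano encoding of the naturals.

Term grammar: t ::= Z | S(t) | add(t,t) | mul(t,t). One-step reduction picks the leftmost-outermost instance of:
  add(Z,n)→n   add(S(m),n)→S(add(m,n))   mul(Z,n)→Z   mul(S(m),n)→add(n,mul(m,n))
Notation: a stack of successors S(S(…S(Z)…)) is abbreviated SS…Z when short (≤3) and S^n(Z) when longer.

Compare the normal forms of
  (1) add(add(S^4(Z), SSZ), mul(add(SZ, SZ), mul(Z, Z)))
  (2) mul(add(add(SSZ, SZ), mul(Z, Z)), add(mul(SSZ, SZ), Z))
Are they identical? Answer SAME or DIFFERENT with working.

Answer: SAME — A ⇓ S^6(Z), B ⇓ S^6(Z)

Derivation:
Term A:
  start: add(add(S^4(Z), SSZ), mul(add(SZ, SZ), mul(Z, Z)))
  [1] add(S(add(SSSZ, SSZ)), mul(add(SZ, SZ), mul(Z, Z)))
  [2] S(add(add(SSSZ, SSZ), mul(add(SZ, SZ), mul(Z, Z))))
  [3] S(add(S(add(SSZ, SSZ)), mul(add(SZ, SZ), mul(Z, Z))))
  [4] S(S(add(add(SSZ, SSZ), mul(add(SZ, SZ), mul(Z, Z)))))
  [5] S(S(add(S(add(SZ, SSZ)), mul(add(SZ, SZ), mul(Z, Z)))))
  [6] S(S(S(add(add(SZ, SSZ), mul(add(SZ, SZ), mul(Z, Z))))))
  [7] S(S(S(add(S(add(Z, SSZ)), mul(add(SZ, SZ), mul(Z, Z))))))
  [8] S(S(S(S(add(add(Z, SSZ), mul(add(SZ, SZ), mul(Z, Z)))))))
  [9] S(S(S(S(add(SSZ, mul(add(SZ, SZ), mul(Z, Z)))))))
  [10] S(S(S(S(S(add(SZ, mul(add(SZ, SZ), mul(Z, Z))))))))
  [11] S(S(S(S(S(S(add(Z, mul(add(SZ, SZ), mul(Z, Z)))))))))
  [12] S(S(S(S(S(S(mul(add(SZ, SZ), mul(Z, Z))))))))
  [13] S(S(S(S(S(S(mul(S(add(Z, SZ)), mul(Z, Z))))))))
  [14] S(S(S(S(S(S(add(mul(Z, Z), mul(add(Z, SZ), mul(Z, Z)))))))))
  [15] S(S(S(S(S(S(add(Z, mul(add(Z, SZ), mul(Z, Z)))))))))
  [16] S(S(S(S(S(S(mul(add(Z, SZ), mul(Z, Z))))))))
  [17] S(S(S(S(S(S(mul(SZ, mul(Z, Z))))))))
  [18] S(S(S(S(S(S(add(mul(Z, Z), mul(Z, mul(Z, Z)))))))))
  [19] S(S(S(S(S(S(add(Z, mul(Z, mul(Z, Z)))))))))
  [20] S(S(S(S(S(S(mul(Z, mul(Z, Z))))))))
  [21] S^6(Z)

Term B:
  start: mul(add(add(SSZ, SZ), mul(Z, Z)), add(mul(SSZ, SZ), Z))
  [1] mul(add(S(add(SZ, SZ)), mul(Z, Z)), add(mul(SSZ, SZ), Z))
  [2] mul(S(add(add(SZ, SZ), mul(Z, Z))), add(mul(SSZ, SZ), Z))
  [3] add(add(mul(SSZ, SZ), Z), mul(add(add(SZ, SZ), mul(Z, Z)), add(mul(SSZ, SZ), Z)))
  [4] add(add(add(SZ, mul(SZ, SZ)), Z), mul(add(add(SZ, SZ), mul(Z, Z)), add(mul(SSZ, SZ), Z)))
  [5] add(add(S(add(Z, mul(SZ, SZ))), Z), mul(add(add(SZ, SZ), mul(Z, Z)), add(mul(SSZ, SZ), Z)))
  [6] add(S(add(add(Z, mul(SZ, SZ)), Z)), mul(add(add(SZ, SZ), mul(Z, Z)), add(mul(SSZ, SZ), Z)))
  [7] S(add(add(add(Z, mul(SZ, SZ)), Z), mul(add(add(SZ, SZ), mul(Z, Z)), add(mul(SSZ, SZ), Z))))
  [8] S(add(add(mul(SZ, SZ), Z), mul(add(add(SZ, SZ), mul(Z, Z)), add(mul(SSZ, SZ), Z))))
  [9] S(add(add(add(SZ, mul(Z, SZ)), Z), mul(add(add(SZ, SZ), mul(Z, Z)), add(mul(SSZ, SZ), Z))))
  [10] S(add(add(S(add(Z, mul(Z, SZ))), Z), mul(add(add(SZ, SZ), mul(Z, Z)), add(mul(SSZ, SZ), Z))))
  [11] S(add(S(add(add(Z, mul(Z, SZ)), Z)), mul(add(add(SZ, SZ), mul(Z, Z)), add(mul(SSZ, SZ), Z))))
  [12] S(S(add(add(add(Z, mul(Z, SZ)), Z), mul(add(add(SZ, SZ), mul(Z, Z)), add(mul(SSZ, SZ), Z)))))
  [13] S(S(add(add(mul(Z, SZ), Z), mul(add(add(SZ, SZ), mul(Z, Z)), add(mul(SSZ, SZ), Z)))))
  [14] S(S(add(add(Z, Z), mul(add(add(SZ, SZ), mul(Z, Z)), add(mul(SSZ, SZ), Z)))))
  [15] S(S(add(Z, mul(add(add(SZ, SZ), mul(Z, Z)), add(mul(SSZ, SZ), Z)))))
  [16] S(S(mul(add(add(SZ, SZ), mul(Z, Z)), add(mul(SSZ, SZ), Z))))
  [17] S(S(mul(add(S(add(Z, SZ)), mul(Z, Z)), add(mul(SSZ, SZ), Z))))
  [18] S(S(mul(S(add(add(Z, SZ), mul(Z, Z))), add(mul(SSZ, SZ), Z))))
  [19] S(S(add(add(mul(SSZ, SZ), Z), mul(add(add(Z, SZ), mul(Z, Z)), add(mul(SSZ, SZ), Z)))))
  [20] S(S(add(add(add(SZ, mul(SZ, SZ)), Z), mul(add(add(Z, SZ), mul(Z, Z)), add(mul(SSZ, SZ), Z)))))
  [21] S(S(add(add(S(add(Z, mul(SZ, SZ))), Z), mul(add(add(Z, SZ), mul(Z, Z)), add(mul(SSZ, SZ), Z)))))
  [22] S(S(add(S(add(add(Z, mul(SZ, SZ)), Z)), mul(add(add(Z, SZ), mul(Z, Z)), add(mul(SSZ, SZ), Z)))))
  [23] S(S(S(add(add(add(Z, mul(SZ, SZ)), Z), mul(add(add(Z, SZ), mul(Z, Z)), add(mul(SSZ, SZ), Z))))))
  [24] S(S(S(add(add(mul(SZ, SZ), Z), mul(add(add(Z, SZ), mul(Z, Z)), add(mul(SSZ, SZ), Z))))))
  [25] S(S(S(add(add(add(SZ, mul(Z, SZ)), Z), mul(add(add(Z, SZ), mul(Z, Z)), add(mul(SSZ, SZ), Z))))))
  [26] S(S(S(add(add(S(add(Z, mul(Z, SZ))), Z), mul(add(add(Z, SZ), mul(Z, Z)), add(mul(SSZ, SZ), Z))))))
  [27] S(S(S(add(S(add(add(Z, mul(Z, SZ)), Z)), mul(add(add(Z, SZ), mul(Z, Z)), add(mul(SSZ, SZ), Z))))))
  [28] S(S(S(S(add(add(add(Z, mul(Z, SZ)), Z), mul(add(add(Z, SZ), mul(Z, Z)), add(mul(SSZ, SZ), Z)))))))
  [29] S(S(S(S(add(add(mul(Z, SZ), Z), mul(add(add(Z, SZ), mul(Z, Z)), add(mul(SSZ, SZ), Z)))))))
  [30] S(S(S(S(add(add(Z, Z), mul(add(add(Z, SZ), mul(Z, Z)), add(mul(SSZ, SZ), Z)))))))
  [31] S(S(S(S(add(Z, mul(add(add(Z, SZ), mul(Z, Z)), add(mul(SSZ, SZ), Z)))))))
  [32] S(S(S(S(mul(add(add(Z, SZ), mul(Z, Z)), add(mul(SSZ, SZ), Z))))))
  [33] S(S(S(S(mul(add(SZ, mul(Z, Z)), add(mul(SSZ, SZ), Z))))))
  [34] S(S(S(S(mul(S(add(Z, mul(Z, Z))), add(mul(SSZ, SZ), Z))))))
  [35] S(S(S(S(add(add(mul(SSZ, SZ), Z), mul(add(Z, mul(Z, Z)), add(mul(SSZ, SZ), Z)))))))
  [36] S(S(S(S(add(add(add(SZ, mul(SZ, SZ)), Z), mul(add(Z, mul(Z, Z)), add(mul(SSZ, SZ), Z)))))))
  [37] S(S(S(S(add(add(S(add(Z, mul(SZ, SZ))), Z), mul(add(Z, mul(Z, Z)), add(mul(SSZ, SZ), Z)))))))
  [38] S(S(S(S(add(S(add(add(Z, mul(SZ, SZ)), Z)), mul(add(Z, mul(Z, Z)), add(mul(SSZ, SZ), Z)))))))
  [39] S(S(S(S(S(add(add(add(Z, mul(SZ, SZ)), Z), mul(add(Z, mul(Z, Z)), add(mul(SSZ, SZ), Z))))))))
  [40] S(S(S(S(S(add(add(mul(SZ, SZ), Z), mul(add(Z, mul(Z, Z)), add(mul(SSZ, SZ), Z))))))))
  [41] S(S(S(S(S(add(add(add(SZ, mul(Z, SZ)), Z), mul(add(Z, mul(Z, Z)), add(mul(SSZ, SZ), Z))))))))
  [42] S(S(S(S(S(add(add(S(add(Z, mul(Z, SZ))), Z), mul(add(Z, mul(Z, Z)), add(mul(SSZ, SZ), Z))))))))
  [43] S(S(S(S(S(add(S(add(add(Z, mul(Z, SZ)), Z)), mul(add(Z, mul(Z, Z)), add(mul(SSZ, SZ), Z))))))))
  [44] S(S(S(S(S(S(add(add(add(Z, mul(Z, SZ)), Z), mul(add(Z, mul(Z, Z)), add(mul(SSZ, SZ), Z)))))))))
  [45] S(S(S(S(S(S(add(add(mul(Z, SZ), Z), mul(add(Z, mul(Z, Z)), add(mul(SSZ, SZ), Z)))))))))
  [46] S(S(S(S(S(S(add(add(Z, Z), mul(add(Z, mul(Z, Z)), add(mul(SSZ, SZ), Z)))))))))
  [47] S(S(S(S(S(S(add(Z, mul(add(Z, mul(Z, Z)), add(mul(SSZ, SZ), Z)))))))))
  [48] S(S(S(S(S(S(mul(add(Z, mul(Z, Z)), add(mul(SSZ, SZ), Z))))))))
  [49] S(S(S(S(S(S(mul(mul(Z, Z), add(mul(SSZ, SZ), Z))))))))
  [50] S(S(S(S(S(S(mul(Z, add(mul(SSZ, SZ), Z))))))))
  [51] S^6(Z)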